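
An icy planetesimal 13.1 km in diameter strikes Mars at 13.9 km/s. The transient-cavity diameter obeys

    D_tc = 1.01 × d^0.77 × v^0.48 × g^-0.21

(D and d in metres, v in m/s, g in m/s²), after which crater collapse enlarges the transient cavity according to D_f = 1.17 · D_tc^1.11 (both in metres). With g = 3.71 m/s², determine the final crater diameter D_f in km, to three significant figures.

D_f ≈ 464 km

In SI: d = 13100 m, v = 13900 m/s.
d^0.77 = 13100^0.77 = 1480
v^0.48 = 13900^0.48 = 97.42
g^-0.21 = 3.71^-0.21 = 0.7593
D_tc = 1.01 × 1480 × 97.42 × 0.7593 = 1.106 × 10^5 m
D_f = 1.17 × (1.106 × 10^5)^1.11 = 4.643 × 10^5 m
     = 464.3 km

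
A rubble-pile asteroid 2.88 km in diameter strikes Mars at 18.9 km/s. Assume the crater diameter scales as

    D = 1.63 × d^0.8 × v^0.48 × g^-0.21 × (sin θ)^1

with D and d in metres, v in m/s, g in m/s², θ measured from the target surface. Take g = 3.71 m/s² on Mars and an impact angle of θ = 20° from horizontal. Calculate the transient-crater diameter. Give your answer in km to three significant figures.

In SI units: d = 2880 m, v = 18900 m/s.
d^0.8 = 2880^0.8 = 585.5
v^0.48 = 18900^0.48 = 112.9
g^-0.21 = 3.71^-0.21 = 0.7593
(sin 20°)^1 = 0.3420^1 = 0.3420
D = 1.63 × 585.5 × 112.9 × 0.7593 × 0.3420 = 27980 m
   = 27.98 km

D ≈ 28.0 km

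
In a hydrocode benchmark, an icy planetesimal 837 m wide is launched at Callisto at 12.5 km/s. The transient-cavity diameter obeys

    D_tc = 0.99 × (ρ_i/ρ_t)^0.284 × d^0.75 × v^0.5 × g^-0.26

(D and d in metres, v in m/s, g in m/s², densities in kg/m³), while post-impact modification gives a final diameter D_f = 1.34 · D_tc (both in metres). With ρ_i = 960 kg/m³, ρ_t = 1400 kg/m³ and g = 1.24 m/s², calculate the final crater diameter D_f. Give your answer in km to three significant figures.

D_f ≈ 19.6 km

v = 12500 m/s.
(ρ_i/ρ_t)^0.284 = (960/1400)^0.284 = 0.8984
d^0.75 = 837^0.75 = 155.6
v^0.5 = 12500^0.5 = 111.8
g^-0.26 = 1.24^-0.26 = 0.9456
D_tc = 0.99 × 0.8984 × 155.6 × 111.8 × 0.9456 = 14630 m
D_f = 1.34 × 14630 = 19604 m
     = 19.60 km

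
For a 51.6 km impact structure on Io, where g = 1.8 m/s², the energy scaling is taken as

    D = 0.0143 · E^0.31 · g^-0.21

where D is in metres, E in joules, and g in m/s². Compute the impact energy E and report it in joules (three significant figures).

E ≈ 2.12 × 10^21 J

Rearranging: E = [D / (0.0143 · g^-0.21)]^(1/0.31).
D = 51600 m.
g^-0.21 = 1.8^-0.21 = 0.8839
D / (0.0143 × 0.8839) = 51600 / (0.01264) = 4.082 × 10^6
E = (4.082 × 10^6)^3.2258 = 2.115 × 10^21 J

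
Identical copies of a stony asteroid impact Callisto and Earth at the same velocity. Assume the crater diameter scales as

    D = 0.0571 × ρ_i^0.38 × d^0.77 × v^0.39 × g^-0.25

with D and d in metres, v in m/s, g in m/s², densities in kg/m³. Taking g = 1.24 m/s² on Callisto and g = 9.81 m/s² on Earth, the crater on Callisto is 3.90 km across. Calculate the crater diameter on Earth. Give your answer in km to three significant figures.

D ≈ 2.33 km

All impactor-dependent factors cancel in the ratio, leaving D_Earth/D_Callisto = (g_Earth/g_Callisto)^-0.25.
(9.81/1.24)^-0.25 = 7.911^-0.25 = 0.5963
D_Earth = 0.5963 × 3.90 km = 2.33 km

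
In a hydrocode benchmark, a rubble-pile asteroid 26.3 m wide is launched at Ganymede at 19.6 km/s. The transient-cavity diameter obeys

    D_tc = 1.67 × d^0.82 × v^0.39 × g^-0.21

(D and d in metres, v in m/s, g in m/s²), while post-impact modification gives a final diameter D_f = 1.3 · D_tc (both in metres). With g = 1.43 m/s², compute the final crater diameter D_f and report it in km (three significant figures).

v = 19600 m/s.
d^0.82 = 26.3^0.82 = 14.60
v^0.39 = 19600^0.39 = 47.20
g^-0.21 = 1.43^-0.21 = 0.9276
D_tc = 1.67 × 14.60 × 47.20 × 0.9276 = 1068 m
D_f = 1.3 × 1068 = 1388 m
     = 1.388 km

D_f ≈ 1.39 km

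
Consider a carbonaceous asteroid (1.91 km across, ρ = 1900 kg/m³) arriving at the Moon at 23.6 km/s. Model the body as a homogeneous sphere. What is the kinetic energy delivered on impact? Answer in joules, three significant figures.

E ≈ 1.93 × 10^21 J

d = 1910 m; v = 23600 m/s.
Mass m = (π/6) ρ d³ = (π/6) × 1900 × (1910)³ = 6.932 × 10^12 kg
E = ½ m v² = 0.5 × 6.932 × 10^12 × (23600)² = 1.930 × 10^21 J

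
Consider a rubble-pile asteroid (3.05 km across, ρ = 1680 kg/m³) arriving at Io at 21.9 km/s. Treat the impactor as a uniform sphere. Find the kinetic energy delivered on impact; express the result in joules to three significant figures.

d = 3050 m; v = 21900 m/s.
Mass m = (π/6) ρ d³ = (π/6) × 1680 × (3050)³ = 2.496 × 10^13 kg
E = ½ m v² = 0.5 × 2.496 × 10^13 × (21900)² = 5.986 × 10^21 J

E ≈ 5.99 × 10^21 J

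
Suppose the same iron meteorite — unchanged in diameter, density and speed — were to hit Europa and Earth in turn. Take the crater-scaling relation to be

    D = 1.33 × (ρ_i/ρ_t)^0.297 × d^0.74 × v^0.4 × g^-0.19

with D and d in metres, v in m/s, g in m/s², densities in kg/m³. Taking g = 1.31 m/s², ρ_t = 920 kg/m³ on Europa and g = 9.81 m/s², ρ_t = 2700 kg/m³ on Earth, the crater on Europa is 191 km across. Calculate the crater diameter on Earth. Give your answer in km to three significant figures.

D ≈ 94.6 km

The impactor-only factors (d, v, ρ_i) cancel in the ratio, leaving D_Earth/D_Europa = (g_Earth/g_Europa)^-0.19 · (ρ_t,Europa/ρ_t,Earth)^0.297.
(9.81/1.31)^-0.19 = 7.489^-0.19 = 0.6821
(920/2700)^0.297 = 0.3407^0.297 = 0.7263
Ratio = 0.6821 × 0.7263 = 0.4954
D_Earth = 0.4954 × 191 km = 94.6 km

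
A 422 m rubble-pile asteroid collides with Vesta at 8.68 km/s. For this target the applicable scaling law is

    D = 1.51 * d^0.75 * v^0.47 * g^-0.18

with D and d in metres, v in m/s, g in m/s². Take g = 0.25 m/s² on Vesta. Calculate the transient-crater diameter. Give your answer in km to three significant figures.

In SI units: v = 8680 m/s.
d^0.75 = 422^0.75 = 93.11
v^0.47 = 8680^0.47 = 70.97
g^-0.18 = 0.25^-0.18 = 1.283
D = 1.51 × 93.11 × 70.97 × 1.283 = 12802 m
   = 12.80 km

D ≈ 12.8 km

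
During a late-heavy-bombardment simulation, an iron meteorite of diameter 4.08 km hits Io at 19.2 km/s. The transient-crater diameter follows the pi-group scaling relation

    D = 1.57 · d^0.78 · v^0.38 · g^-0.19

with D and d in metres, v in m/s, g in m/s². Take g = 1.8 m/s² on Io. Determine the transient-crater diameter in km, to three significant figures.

D ≈ 39.0 km

In SI units: d = 4080 m, v = 19200 m/s.
d^0.78 = 4080^0.78 = 655.1
v^0.38 = 19200^0.38 = 42.43
g^-0.19 = 1.8^-0.19 = 0.8943
D = 1.57 × 655.1 × 42.43 × 0.8943 = 39027 m
   = 39.03 km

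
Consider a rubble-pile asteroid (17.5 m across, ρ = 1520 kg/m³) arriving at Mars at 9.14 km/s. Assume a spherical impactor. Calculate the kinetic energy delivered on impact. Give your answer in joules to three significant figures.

v = 9140 m/s.
Mass m = (π/6) ρ d³ = (π/6) × 1520 × (17.5)³ = 4.265 × 10^6 kg
E = ½ m v² = 0.5 × 4.265 × 10^6 × (9140)² = 1.781 × 10^14 J

E ≈ 1.78 × 10^14 J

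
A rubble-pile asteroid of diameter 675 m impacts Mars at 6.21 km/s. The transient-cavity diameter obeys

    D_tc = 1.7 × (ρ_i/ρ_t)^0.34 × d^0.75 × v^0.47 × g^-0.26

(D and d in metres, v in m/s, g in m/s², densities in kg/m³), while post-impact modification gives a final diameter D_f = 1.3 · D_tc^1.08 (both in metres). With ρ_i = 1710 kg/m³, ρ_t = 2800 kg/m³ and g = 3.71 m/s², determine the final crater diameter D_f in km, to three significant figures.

v = 6210 m/s.
(ρ_i/ρ_t)^0.34 = (1710/2800)^0.34 = 0.8456
d^0.75 = 675^0.75 = 132.4
v^0.47 = 6210^0.47 = 60.64
g^-0.26 = 3.71^-0.26 = 0.7112
D_tc = 1.7 × 0.8456 × 132.4 × 60.64 × 0.7112 = 8208 m
D_f = 1.3 × (8208)^1.08 = 21944 m
     = 21.94 km

D_f ≈ 21.9 km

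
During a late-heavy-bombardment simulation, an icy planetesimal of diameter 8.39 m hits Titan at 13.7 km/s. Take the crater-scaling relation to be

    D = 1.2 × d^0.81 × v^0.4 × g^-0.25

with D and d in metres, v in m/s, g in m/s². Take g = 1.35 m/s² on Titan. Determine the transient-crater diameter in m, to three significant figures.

D ≈ 282 m

In SI units: v = 13700 m/s.
d^0.81 = 8.39^0.81 = 5.601
v^0.4 = 13700^0.4 = 45.15
g^-0.25 = 1.35^-0.25 = 0.9277
D = 1.2 × 5.601 × 45.15 × 0.9277 = 281.5 m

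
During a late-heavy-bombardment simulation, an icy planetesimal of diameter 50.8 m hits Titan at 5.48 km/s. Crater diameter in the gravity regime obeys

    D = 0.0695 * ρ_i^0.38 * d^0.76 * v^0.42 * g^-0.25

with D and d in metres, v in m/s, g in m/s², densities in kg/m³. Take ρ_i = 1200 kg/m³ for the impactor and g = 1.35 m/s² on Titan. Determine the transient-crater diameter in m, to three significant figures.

In SI units: v = 5480 m/s.
ρ_i^0.38 = 1200^0.38 = 14.79
d^0.76 = 50.8^0.76 = 19.79
v^0.42 = 5480^0.42 = 37.18
g^-0.25 = 1.35^-0.25 = 0.9277
D = 0.0695 × 14.79 × 19.79 × 37.18 × 0.9277 = 701.6 m

D ≈ 702 m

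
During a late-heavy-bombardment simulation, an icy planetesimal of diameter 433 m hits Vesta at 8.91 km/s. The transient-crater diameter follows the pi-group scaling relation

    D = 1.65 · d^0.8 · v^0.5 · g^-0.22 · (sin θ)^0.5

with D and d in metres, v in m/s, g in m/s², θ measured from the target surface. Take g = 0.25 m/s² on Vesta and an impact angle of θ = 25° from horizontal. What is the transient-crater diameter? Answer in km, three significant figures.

D ≈ 17.7 km

In SI units: v = 8910 m/s.
d^0.8 = 433^0.8 = 128.6
v^0.5 = 8910^0.5 = 94.39
g^-0.22 = 0.25^-0.22 = 1.357
(sin 25°)^0.5 = 0.4226^0.5 = 0.6501
D = 1.65 × 128.6 × 94.39 × 1.357 × 0.6501 = 17669 m
   = 17.67 km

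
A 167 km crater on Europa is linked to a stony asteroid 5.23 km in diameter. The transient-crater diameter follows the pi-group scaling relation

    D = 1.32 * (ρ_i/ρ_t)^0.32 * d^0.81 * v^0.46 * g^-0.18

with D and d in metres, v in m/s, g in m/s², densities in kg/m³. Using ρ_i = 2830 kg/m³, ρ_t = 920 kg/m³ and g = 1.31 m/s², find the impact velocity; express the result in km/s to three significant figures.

Rearranging for v: v = [D / (1.32 · (2830/920)^0.32 · 5230^0.81 · 1.31^-0.18)]^(1/0.46).
D = 167000 m.
(2830/920)^0.32 = 1.433
5230^0.81 = 1028
1.31^-0.18 = 0.9526
Denominator = 1.32 × 1.433 × 1028 × 0.9526 = 1852
D / 1852 = 167000 / 1852 = 90.17
v = 90.17^(1/0.46) = 90.17^2.1739 = 17787 m/s

v ≈ 17.8 km/s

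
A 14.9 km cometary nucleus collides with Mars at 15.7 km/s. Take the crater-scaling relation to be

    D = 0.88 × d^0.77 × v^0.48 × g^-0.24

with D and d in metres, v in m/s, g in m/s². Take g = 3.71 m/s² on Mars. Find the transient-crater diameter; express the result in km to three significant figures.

In SI units: d = 14900 m, v = 15700 m/s.
d^0.77 = 14900^0.77 = 1634
v^0.48 = 15700^0.48 = 103.3
g^-0.24 = 3.71^-0.24 = 0.7300
D = 0.88 × 1634 × 103.3 × 0.7300 = 1.084 × 10^5 m
   = 108.4 km

D ≈ 108 km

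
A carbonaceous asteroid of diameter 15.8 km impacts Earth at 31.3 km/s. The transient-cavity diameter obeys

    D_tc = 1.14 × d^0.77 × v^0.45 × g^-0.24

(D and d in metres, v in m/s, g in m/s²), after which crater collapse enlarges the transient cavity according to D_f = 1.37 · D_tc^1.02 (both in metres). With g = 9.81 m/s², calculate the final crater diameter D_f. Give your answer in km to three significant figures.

D_f ≈ 206 km

In SI: d = 15800 m, v = 31300 m/s.
d^0.77 = 15800^0.77 = 1710
v^0.45 = 31300^0.45 = 105.4
g^-0.24 = 9.81^-0.24 = 0.5781
D_tc = 1.14 × 1710 × 105.4 × 0.5781 = 1.188 × 10^5 m
D_f = 1.37 × (1.188 × 10^5)^1.02 = 2.056 × 10^5 m
     = 205.6 km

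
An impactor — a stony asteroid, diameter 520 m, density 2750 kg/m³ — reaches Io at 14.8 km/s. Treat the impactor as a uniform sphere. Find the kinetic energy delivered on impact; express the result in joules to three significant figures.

v = 14800 m/s.
Mass m = (π/6) ρ d³ = (π/6) × 2750 × (520)³ = 2.025 × 10^11 kg
E = ½ m v² = 0.5 × 2.025 × 10^11 × (14800)² = 2.218 × 10^19 J

E ≈ 2.22 × 10^19 J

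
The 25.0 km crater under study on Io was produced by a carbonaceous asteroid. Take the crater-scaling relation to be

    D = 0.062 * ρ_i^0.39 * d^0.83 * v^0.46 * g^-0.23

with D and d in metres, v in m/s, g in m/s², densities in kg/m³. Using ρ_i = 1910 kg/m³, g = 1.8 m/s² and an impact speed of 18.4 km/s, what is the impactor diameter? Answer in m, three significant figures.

Rearranging for d: d = [D / (0.062 · 1910^0.39 · 18400^0.46 · 1.8^-0.23)]^(1/0.83).
D = 25000 m.
1910^0.39 = 19.04
18400^0.46 = 91.58
1.8^-0.23 = 0.8735
Denominator = 0.062 × 19.04 × 91.58 × 0.8735 = 94.43
D / 94.43 = 25000 / 94.43 = 264.7
d = 264.7^(1/0.83) = 264.7^1.2048 = 829.7 m

d ≈ 830 m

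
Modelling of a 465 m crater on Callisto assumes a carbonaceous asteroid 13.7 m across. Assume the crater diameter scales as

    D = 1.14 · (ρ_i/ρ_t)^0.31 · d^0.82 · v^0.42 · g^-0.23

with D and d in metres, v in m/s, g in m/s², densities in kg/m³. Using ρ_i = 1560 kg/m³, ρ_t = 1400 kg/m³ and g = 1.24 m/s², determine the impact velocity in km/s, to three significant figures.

v ≈ 10.3 km/s

Rearranging for v: v = [D / (1.14 · (1560/1400)^0.31 · 13.7^0.82 · 1.24^-0.23)]^(1/0.42).
(1560/1400)^0.31 = 1.034
13.7^0.82 = 8.553
1.24^-0.23 = 0.9517
Denominator = 1.14 × 1.034 × 8.553 × 0.9517 = 9.595
D / 9.595 = 465 / 9.595 = 48.46
v = 48.46^(1/0.42) = 48.46^2.381 = 10301 m/s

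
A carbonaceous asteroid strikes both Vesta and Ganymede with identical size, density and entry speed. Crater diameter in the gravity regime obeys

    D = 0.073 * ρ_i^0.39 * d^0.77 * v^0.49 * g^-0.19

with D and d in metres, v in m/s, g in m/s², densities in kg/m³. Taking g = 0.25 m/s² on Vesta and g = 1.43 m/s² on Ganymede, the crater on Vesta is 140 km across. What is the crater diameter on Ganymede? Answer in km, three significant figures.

All impactor-dependent factors cancel in the ratio, leaving D_Ganymede/D_Vesta = (g_Ganymede/g_Vesta)^-0.19.
(1.43/0.25)^-0.19 = 5.720^-0.19 = 0.7180
D_Ganymede = 0.7180 × 140 km = 101 km

D ≈ 101 km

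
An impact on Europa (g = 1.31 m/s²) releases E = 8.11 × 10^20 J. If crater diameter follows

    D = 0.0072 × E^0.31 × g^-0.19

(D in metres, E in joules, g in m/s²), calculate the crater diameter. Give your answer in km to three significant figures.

D ≈ 20.7 km

E^0.31 = (8.11 × 10^20)^0.31 = 3.032 × 10^6
g^-0.19 = 1.31^-0.19 = 0.9500
D = 0.0072 × 3.032 × 10^6 × 0.9500 = 20739 m
   = 20.74 km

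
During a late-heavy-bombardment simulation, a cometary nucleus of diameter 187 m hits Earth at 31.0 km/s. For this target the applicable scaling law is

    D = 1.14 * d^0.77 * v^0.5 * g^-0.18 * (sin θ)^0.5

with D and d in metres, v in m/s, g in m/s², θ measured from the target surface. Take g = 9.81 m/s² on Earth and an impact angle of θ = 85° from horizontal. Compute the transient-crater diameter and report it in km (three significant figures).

In SI units: v = 31000 m/s.
d^0.77 = 187^0.77 = 56.15
v^0.5 = 31000^0.5 = 176.1
g^-0.18 = 9.81^-0.18 = 0.6630
(sin 85°)^0.5 = 0.9962^0.5 = 0.9981
D = 1.14 × 56.15 × 176.1 × 0.6630 × 0.9981 = 7459 m
   = 7.459 km

D ≈ 7.46 km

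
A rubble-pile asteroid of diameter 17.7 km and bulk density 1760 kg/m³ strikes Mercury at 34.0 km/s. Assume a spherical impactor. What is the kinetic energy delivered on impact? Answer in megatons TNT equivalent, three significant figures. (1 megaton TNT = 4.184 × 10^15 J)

d = 17700 m; v = 34000 m/s.
Mass m = (π/6) ρ d³ = (π/6) × 1760 × (17700)³ = 5.110 × 10^15 kg
E = ½ m v² = 0.5 × 5.110 × 10^15 × (34000)² = 2.954 × 10^24 J
   = 2.954 × 10^24 / 4.184×10^15 = 7.060 × 10^8 Mt

E ≈ 7.06 × 10^8 Mt TNT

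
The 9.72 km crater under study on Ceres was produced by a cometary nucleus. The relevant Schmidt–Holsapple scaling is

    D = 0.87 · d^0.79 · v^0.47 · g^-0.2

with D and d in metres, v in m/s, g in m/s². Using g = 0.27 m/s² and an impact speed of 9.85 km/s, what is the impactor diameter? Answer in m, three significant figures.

Rearranging for d: d = [D / (0.87 · 9850^0.47 · 0.27^-0.2)]^(1/0.79).
D = 9720 m.
9850^0.47 = 75.32
0.27^-0.2 = 1.299
Denominator = 0.87 × 75.32 × 1.299 = 85.12
D / 85.12 = 9720 / 85.12 = 114.2
d = 114.2^(1/0.79) = 114.2^1.2658 = 402.3 m

d ≈ 402 m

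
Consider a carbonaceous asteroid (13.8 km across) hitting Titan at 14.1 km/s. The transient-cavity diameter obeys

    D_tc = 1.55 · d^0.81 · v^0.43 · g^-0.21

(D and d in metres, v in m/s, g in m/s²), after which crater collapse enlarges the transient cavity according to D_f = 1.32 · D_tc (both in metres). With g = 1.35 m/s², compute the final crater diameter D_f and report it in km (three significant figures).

In SI: d = 13800 m, v = 14100 m/s.
d^0.81 = 13800^0.81 = 2256
v^0.43 = 14100^0.43 = 60.84
g^-0.21 = 1.35^-0.21 = 0.9389
D_tc = 1.55 × 2256 × 60.84 × 0.9389 = 1.997 × 10^5 m
D_f = 1.32 × 1.997 × 10^5 = 2.636 × 10^5 m
     = 263.6 km

D_f ≈ 264 km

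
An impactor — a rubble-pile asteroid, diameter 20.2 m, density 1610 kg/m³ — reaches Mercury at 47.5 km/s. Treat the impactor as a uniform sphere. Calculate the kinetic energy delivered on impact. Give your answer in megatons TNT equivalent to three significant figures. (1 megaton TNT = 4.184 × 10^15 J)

v = 47500 m/s.
Mass m = (π/6) ρ d³ = (π/6) × 1610 × (20.2)³ = 6.948 × 10^6 kg
E = ½ m v² = 0.5 × 6.948 × 10^6 × (47500)² = 7.838 × 10^15 J
   = 7.838 × 10^15 / 4.184×10^15 = 1.873 Mt

E ≈ 1.87 Mt TNT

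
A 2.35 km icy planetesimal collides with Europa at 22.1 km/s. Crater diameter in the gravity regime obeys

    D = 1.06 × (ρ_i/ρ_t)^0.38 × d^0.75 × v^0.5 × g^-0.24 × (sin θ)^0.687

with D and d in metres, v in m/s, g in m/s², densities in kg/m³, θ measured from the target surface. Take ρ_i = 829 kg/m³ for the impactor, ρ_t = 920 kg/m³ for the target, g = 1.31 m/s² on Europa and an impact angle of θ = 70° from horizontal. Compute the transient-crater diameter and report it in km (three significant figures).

In SI units: d = 2350 m, v = 22100 m/s.
(ρ_i/ρ_t)^0.38 = (829/920)^0.38 = 0.9612
d^0.75 = 2350^0.75 = 337.5
v^0.5 = 22100^0.5 = 148.7
g^-0.24 = 1.31^-0.24 = 0.9372
(sin 70°)^0.687 = 0.9397^0.687 = 0.9582
D = 1.06 × 0.9612 × 337.5 × 148.7 × 0.9372 × 0.9582 = 45919 m
   = 45.92 km

D ≈ 45.9 km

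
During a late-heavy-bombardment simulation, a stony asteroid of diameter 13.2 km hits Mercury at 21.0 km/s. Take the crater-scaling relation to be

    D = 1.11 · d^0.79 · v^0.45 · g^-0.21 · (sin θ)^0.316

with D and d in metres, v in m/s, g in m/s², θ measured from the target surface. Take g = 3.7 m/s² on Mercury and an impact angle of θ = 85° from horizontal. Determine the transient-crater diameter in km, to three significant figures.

In SI units: d = 13200 m, v = 21000 m/s.
d^0.79 = 13200^0.79 = 1800
v^0.45 = 21000^0.45 = 88.10
g^-0.21 = 3.7^-0.21 = 0.7598
(sin 85°)^0.316 = 0.9962^0.316 = 0.9988
D = 1.11 × 1800 × 88.10 × 0.7598 × 0.9988 = 1.336 × 10^5 m
   = 133.6 km

D ≈ 134 km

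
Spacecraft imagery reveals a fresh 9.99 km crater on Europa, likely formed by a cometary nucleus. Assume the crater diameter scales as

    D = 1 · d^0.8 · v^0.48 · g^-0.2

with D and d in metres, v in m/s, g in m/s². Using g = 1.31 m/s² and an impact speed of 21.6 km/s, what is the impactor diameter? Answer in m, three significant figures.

Rearranging for d: d = [D / (1 · 21600^0.48 · 1.31^-0.2)]^(1/0.8).
D = 9990 m.
21600^0.48 = 120.4
1.31^-0.2 = 0.9474
Denominator = 1 × 120.4 × 0.9474 = 114.1
D / 114.1 = 9990 / 114.1 = 87.55
d = 87.55^(1/0.8) = 87.55^1.25 = 267.8 m

d ≈ 268 m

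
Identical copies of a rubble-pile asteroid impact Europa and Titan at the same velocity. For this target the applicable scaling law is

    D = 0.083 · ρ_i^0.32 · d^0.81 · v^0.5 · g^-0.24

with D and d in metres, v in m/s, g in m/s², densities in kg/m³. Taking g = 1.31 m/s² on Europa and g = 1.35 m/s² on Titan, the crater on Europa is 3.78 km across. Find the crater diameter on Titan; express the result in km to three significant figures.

All impactor-dependent factors cancel in the ratio, leaving D_Titan/D_Europa = (g_Titan/g_Europa)^-0.24.
(1.35/1.31)^-0.24 = 1.031^-0.24 = 0.9927
D_Titan = 0.9927 × 3.78 km = 3.75 km

D ≈ 3.75 km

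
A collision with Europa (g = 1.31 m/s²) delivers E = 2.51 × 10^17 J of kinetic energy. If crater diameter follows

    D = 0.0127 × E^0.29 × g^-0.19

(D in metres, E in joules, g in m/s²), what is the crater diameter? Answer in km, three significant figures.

E^0.29 = (2.51 × 10^17)^0.29 = 1.111 × 10^5
g^-0.19 = 1.31^-0.19 = 0.9500
D = 0.0127 × 1.111 × 10^5 × 0.9500 = 1340 m
   = 1.340 km

D ≈ 1.34 km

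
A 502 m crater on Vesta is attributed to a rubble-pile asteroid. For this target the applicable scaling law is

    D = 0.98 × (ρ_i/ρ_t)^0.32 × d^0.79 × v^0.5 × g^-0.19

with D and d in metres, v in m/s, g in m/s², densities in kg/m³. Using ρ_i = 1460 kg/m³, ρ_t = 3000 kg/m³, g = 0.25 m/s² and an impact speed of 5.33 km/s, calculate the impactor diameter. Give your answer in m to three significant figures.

Rearranging for d: d = [D / (0.98 · (1460/3000)^0.32 · 5330^0.5 · 0.25^-0.19)]^(1/0.79).
(1460/3000)^0.32 = 0.7942
5330^0.5 = 73.01
0.25^-0.19 = 1.301
Denominator = 0.98 × 0.7942 × 73.01 × 1.301 = 73.93
D / 73.93 = 502 / 73.93 = 6.790
d = 6.790^(1/0.79) = 6.790^1.2658 = 11.30 m

d ≈ 11.3 m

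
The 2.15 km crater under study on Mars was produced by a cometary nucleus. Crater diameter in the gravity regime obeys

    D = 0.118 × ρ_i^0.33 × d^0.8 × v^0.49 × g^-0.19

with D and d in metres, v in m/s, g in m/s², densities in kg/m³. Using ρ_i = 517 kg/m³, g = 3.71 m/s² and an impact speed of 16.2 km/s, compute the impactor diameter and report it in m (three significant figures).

Rearranging for d: d = [D / (0.118 · 517^0.33 · 16200^0.49 · 3.71^-0.19)]^(1/0.8).
D = 2150 m.
517^0.33 = 7.861
16200^0.49 = 115.5
3.71^-0.19 = 0.7795
Denominator = 0.118 × 7.861 × 115.5 × 0.7795 = 83.51
D / 83.51 = 2150 / 83.51 = 25.75
d = 25.75^(1/0.8) = 25.75^1.25 = 58.01 m

d ≈ 58.0 m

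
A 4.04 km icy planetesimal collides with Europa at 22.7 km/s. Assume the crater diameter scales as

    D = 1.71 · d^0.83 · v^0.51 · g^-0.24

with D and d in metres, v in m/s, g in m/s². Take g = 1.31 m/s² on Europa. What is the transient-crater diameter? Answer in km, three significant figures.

D ≈ 263 km

In SI units: d = 4040 m, v = 22700 m/s.
d^0.83 = 4040^0.83 = 984.7
v^0.51 = 22700^0.51 = 166.6
g^-0.24 = 1.31^-0.24 = 0.9372
D = 1.71 × 984.7 × 166.6 × 0.9372 = 2.629 × 10^5 m
   = 262.9 km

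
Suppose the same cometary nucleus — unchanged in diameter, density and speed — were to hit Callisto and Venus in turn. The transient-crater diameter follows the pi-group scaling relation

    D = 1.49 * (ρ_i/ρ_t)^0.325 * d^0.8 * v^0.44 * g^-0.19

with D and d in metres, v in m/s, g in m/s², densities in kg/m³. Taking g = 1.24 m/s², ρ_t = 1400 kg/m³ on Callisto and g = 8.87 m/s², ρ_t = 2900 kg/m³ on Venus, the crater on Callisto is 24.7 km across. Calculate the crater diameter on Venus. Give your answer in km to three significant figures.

The impactor-only factors (d, v, ρ_i) cancel in the ratio, leaving D_Venus/D_Callisto = (g_Venus/g_Callisto)^-0.19 · (ρ_t,Callisto/ρ_t,Venus)^0.325.
(8.87/1.24)^-0.19 = 7.153^-0.19 = 0.6881
(1400/2900)^0.325 = 0.4828^0.325 = 0.7893
Ratio = 0.6881 × 0.7893 = 0.5431
D_Venus = 0.5431 × 24.7 km = 13.4 km

D ≈ 13.4 km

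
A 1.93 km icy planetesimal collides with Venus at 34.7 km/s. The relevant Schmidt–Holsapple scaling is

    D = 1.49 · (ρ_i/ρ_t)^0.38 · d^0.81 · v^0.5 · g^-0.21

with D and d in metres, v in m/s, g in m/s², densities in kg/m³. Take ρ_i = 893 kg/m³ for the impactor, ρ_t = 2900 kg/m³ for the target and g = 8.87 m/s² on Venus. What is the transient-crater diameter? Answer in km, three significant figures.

D ≈ 51.4 km

In SI units: d = 1930 m, v = 34700 m/s.
(ρ_i/ρ_t)^0.38 = (893/2900)^0.38 = 0.6392
d^0.81 = 1930^0.81 = 458.5
v^0.5 = 34700^0.5 = 186.3
g^-0.21 = 8.87^-0.21 = 0.6323
D = 1.49 × 0.6392 × 458.5 × 186.3 × 0.6323 = 51440 m
   = 51.44 km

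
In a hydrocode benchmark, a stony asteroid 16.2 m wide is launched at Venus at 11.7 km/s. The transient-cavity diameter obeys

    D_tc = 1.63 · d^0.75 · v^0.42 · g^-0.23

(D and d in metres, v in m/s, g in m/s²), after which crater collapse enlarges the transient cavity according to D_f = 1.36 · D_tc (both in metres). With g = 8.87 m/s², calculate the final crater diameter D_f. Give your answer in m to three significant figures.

v = 11700 m/s.
d^0.75 = 16.2^0.75 = 8.075
v^0.42 = 11700^0.42 = 51.13
g^-0.23 = 8.87^-0.23 = 0.6053
D_tc = 1.63 × 8.075 × 51.13 × 0.6053 = 407.4 m
D_f = 1.36 × 407.4 = 554.1 m

D_f ≈ 554 m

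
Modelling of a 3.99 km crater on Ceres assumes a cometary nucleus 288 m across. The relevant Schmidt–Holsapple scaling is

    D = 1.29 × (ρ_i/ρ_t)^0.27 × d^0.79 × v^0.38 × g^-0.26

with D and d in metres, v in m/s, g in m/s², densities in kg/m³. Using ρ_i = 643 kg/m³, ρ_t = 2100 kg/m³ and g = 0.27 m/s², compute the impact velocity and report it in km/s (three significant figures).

v ≈ 11.2 km/s

Rearranging for v: v = [D / (1.29 · (643/2100)^0.27 · 288^0.79 · 0.27^-0.26)]^(1/0.38).
D = 3990 m.
(643/2100)^0.27 = 0.7265
288^0.79 = 87.68
0.27^-0.26 = 1.406
Denominator = 1.29 × 0.7265 × 87.68 × 1.406 = 115.5
D / 115.5 = 3990 / 115.5 = 34.55
v = 34.55^(1/0.38) = 34.55^2.6316 = 11184 m/s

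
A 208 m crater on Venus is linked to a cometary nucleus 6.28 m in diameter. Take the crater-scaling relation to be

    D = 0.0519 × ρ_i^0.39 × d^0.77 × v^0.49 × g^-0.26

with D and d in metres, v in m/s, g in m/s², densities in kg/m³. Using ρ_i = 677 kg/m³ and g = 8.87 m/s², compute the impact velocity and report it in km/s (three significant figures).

v ≈ 22.3 km/s

Rearranging for v: v = [D / (0.0519 · 677^0.39 · 6.28^0.77 · 8.87^-0.26)]^(1/0.49).
677^0.39 = 12.70
6.28^0.77 = 4.116
8.87^-0.26 = 0.5669
Denominator = 0.0519 × 12.70 × 4.116 × 0.5669 = 1.538
D / 1.538 = 208 / 1.538 = 135.2
v = 135.2^(1/0.49) = 135.2^2.0408 = 22330 m/s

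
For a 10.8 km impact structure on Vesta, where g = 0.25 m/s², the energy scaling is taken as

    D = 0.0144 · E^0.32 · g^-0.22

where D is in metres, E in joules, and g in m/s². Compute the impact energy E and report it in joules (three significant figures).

Rearranging: E = [D / (0.0144 · g^-0.22)]^(1/0.32).
D = 10800 m.
g^-0.22 = 0.25^-0.22 = 1.357
D / (0.0144 × 1.357) = 10800 / (0.01954) = 5.527 × 10^5
E = (5.527 × 10^5)^3.125 = 8.816 × 10^17 J

E ≈ 8.82 × 10^17 J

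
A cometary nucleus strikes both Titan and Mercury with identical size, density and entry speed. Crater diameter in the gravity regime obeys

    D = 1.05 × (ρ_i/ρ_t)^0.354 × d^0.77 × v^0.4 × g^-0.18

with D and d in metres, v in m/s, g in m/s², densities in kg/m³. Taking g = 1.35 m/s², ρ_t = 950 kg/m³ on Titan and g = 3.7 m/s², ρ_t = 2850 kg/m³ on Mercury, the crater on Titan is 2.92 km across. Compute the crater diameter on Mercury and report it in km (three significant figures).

The impactor-only factors (d, v, ρ_i) cancel in the ratio, leaving D_Mercury/D_Titan = (g_Mercury/g_Titan)^-0.18 · (ρ_t,Titan/ρ_t,Mercury)^0.354.
(3.7/1.35)^-0.18 = 2.741^-0.18 = 0.8340
(950/2850)^0.354 = 0.3333^0.354 = 0.6778
Ratio = 0.8340 × 0.6778 = 0.5653
D_Mercury = 0.5653 × 2.92 km = 1.65 km

D ≈ 1.65 km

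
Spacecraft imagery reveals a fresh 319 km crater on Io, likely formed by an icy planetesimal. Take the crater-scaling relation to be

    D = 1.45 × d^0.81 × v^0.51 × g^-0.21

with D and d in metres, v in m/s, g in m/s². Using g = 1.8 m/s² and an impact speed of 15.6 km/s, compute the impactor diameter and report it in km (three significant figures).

Rearranging for d: d = [D / (1.45 · 15600^0.51 · 1.8^-0.21)]^(1/0.81).
D = 319000 m.
15600^0.51 = 137.6
1.8^-0.21 = 0.8839
Denominator = 1.45 × 137.6 × 0.8839 = 176.4
D / 176.4 = 319000 / 176.4 = 1808
d = 1808^(1/0.81) = 1808^1.2346 = 10504 m

d ≈ 10.5 km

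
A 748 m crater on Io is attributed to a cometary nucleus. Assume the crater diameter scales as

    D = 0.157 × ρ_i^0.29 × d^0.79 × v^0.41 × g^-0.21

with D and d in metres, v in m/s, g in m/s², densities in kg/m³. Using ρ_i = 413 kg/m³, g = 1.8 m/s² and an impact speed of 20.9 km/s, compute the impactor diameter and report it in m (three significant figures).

d ≈ 33.2 m

Rearranging for d: d = [D / (0.157 · 413^0.29 · 20900^0.41 · 1.8^-0.21)]^(1/0.79).
413^0.29 = 5.736
20900^0.41 = 59.06
1.8^-0.21 = 0.8839
Denominator = 0.157 × 5.736 × 59.06 × 0.8839 = 47.01
D / 47.01 = 748 / 47.01 = 15.91
d = 15.91^(1/0.79) = 15.91^1.2658 = 33.20 m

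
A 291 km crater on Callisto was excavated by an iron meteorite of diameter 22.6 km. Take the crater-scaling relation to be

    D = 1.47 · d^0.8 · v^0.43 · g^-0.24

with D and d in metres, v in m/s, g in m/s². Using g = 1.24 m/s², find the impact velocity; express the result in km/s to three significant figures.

Rearranging for v: v = [D / (1.47 · 22600^0.8 · 1.24^-0.24)]^(1/0.43).
D = 291000 m.
22600^0.8 = 3043
1.24^-0.24 = 0.9497
Denominator = 1.47 × 3043 × 0.9497 = 4248
D / 4248 = 291000 / 4248 = 68.50
v = 68.50^(1/0.43) = 68.50^2.3256 = 18582 m/s

v ≈ 18.6 km/s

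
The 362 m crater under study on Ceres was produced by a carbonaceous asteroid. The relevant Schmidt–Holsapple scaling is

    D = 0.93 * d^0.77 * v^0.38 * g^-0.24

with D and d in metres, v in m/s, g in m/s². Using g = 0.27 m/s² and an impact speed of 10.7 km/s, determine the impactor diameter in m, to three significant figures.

Rearranging for d: d = [D / (0.93 · 10700^0.38 · 0.27^-0.24)]^(1/0.77).
10700^0.38 = 33.98
0.27^-0.24 = 1.369
Denominator = 0.93 × 33.98 × 1.369 = 43.26
D / 43.26 = 362 / 43.26 = 8.368
d = 8.368^(1/0.77) = 8.368^1.2987 = 15.78 m

d ≈ 15.8 m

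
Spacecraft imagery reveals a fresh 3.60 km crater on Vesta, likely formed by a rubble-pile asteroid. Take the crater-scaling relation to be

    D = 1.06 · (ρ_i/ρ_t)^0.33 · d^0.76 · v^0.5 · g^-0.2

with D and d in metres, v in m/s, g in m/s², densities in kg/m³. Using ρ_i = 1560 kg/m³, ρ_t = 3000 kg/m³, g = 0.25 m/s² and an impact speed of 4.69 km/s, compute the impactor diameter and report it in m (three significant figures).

Rearranging for d: d = [D / (1.06 · (1560/3000)^0.33 · 4690^0.5 · 0.25^-0.2)]^(1/0.76).
D = 3600 m.
(1560/3000)^0.33 = 0.8059
4690^0.5 = 68.48
0.25^-0.2 = 1.320
Denominator = 1.06 × 0.8059 × 68.48 × 1.320 = 77.22
D / 77.22 = 3600 / 77.22 = 46.62
d = 46.62^(1/0.76) = 46.62^1.3158 = 156.9 m

d ≈ 157 m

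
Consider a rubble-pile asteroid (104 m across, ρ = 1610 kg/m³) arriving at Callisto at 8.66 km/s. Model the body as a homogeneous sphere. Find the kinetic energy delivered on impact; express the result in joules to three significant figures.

E ≈ 3.56 × 10^16 J

v = 8660 m/s.
Mass m = (π/6) ρ d³ = (π/6) × 1610 × (104)³ = 9.483 × 10^8 kg
E = ½ m v² = 0.5 × 9.483 × 10^8 × (8660)² = 3.556 × 10^16 J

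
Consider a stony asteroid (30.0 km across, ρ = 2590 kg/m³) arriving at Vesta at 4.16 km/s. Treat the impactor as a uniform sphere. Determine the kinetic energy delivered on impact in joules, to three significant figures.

d = 30000 m; v = 4160 m/s.
Mass m = (π/6) ρ d³ = (π/6) × 2590 × (30000)³ = 3.662 × 10^16 kg
E = ½ m v² = 0.5 × 3.662 × 10^16 × (4160)² = 3.169 × 10^23 J

E ≈ 3.17 × 10^23 J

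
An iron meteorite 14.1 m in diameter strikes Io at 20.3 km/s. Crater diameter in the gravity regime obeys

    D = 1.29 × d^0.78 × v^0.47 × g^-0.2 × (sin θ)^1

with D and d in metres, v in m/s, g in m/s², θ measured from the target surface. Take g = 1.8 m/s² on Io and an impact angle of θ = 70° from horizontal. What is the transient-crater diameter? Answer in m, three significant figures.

D ≈ 898 m

In SI units: v = 20300 m/s.
d^0.78 = 14.1^0.78 = 7.878
v^0.47 = 20300^0.47 = 105.8
g^-0.2 = 1.8^-0.2 = 0.8891
(sin 70°)^1 = 0.9397^1 = 0.9397
D = 1.29 × 7.878 × 105.8 × 0.8891 × 0.9397 = 898.3 m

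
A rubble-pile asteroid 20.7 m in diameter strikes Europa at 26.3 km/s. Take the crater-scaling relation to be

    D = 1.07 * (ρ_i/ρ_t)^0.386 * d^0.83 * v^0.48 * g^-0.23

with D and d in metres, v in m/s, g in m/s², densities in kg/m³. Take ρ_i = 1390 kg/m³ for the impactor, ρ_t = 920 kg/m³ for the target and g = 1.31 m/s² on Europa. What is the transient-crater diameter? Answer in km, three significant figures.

In SI units: v = 26300 m/s.
(ρ_i/ρ_t)^0.386 = (1390/920)^0.386 = 1.173
d^0.83 = 20.7^0.83 = 12.37
v^0.48 = 26300^0.48 = 132.3
g^-0.23 = 1.31^-0.23 = 0.9398
D = 1.07 × 1.173 × 12.37 × 132.3 × 0.9398 = 1930 m
   = 1.930 km

D ≈ 1.93 km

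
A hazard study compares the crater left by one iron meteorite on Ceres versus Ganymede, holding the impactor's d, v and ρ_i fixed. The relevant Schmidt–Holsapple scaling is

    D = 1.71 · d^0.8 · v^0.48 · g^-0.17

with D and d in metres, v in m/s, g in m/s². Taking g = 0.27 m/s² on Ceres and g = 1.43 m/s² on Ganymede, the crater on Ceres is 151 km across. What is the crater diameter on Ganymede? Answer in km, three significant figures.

D ≈ 114 km

All impactor-dependent factors cancel in the ratio, leaving D_Ganymede/D_Ceres = (g_Ganymede/g_Ceres)^-0.17.
(1.43/0.27)^-0.17 = 5.296^-0.17 = 0.7532
D_Ganymede = 0.7532 × 151 km = 114 km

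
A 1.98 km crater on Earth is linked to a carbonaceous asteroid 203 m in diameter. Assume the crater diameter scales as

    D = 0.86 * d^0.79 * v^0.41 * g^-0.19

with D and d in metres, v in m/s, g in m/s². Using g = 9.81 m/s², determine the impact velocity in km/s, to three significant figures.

v ≈ 16.4 km/s

Rearranging for v: v = [D / (0.86 · 203^0.79 · 9.81^-0.19)]^(1/0.41).
D = 1980 m.
203^0.79 = 66.52
9.81^-0.19 = 0.6480
Denominator = 0.86 × 66.52 × 0.6480 = 37.07
D / 37.07 = 1980 / 37.07 = 53.41
v = 53.41^(1/0.41) = 53.41^2.439 = 16356 m/s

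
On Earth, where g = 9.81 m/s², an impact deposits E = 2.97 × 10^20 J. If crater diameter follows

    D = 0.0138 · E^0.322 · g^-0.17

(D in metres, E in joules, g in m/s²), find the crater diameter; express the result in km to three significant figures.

D ≈ 36.6 km

E^0.322 = (2.97 × 10^20)^0.322 = 3.910 × 10^6
g^-0.17 = 9.81^-0.17 = 0.6783
D = 0.0138 × 3.910 × 10^6 × 0.6783 = 36600 m
   = 36.60 km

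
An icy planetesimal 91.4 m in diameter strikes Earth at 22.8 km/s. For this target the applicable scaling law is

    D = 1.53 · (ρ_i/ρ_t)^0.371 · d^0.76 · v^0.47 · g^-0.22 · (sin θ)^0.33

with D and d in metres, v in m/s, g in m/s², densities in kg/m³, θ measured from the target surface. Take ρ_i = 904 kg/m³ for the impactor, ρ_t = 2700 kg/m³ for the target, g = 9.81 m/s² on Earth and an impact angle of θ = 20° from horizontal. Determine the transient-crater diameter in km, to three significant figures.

In SI units: v = 22800 m/s.
(ρ_i/ρ_t)^0.371 = (904/2700)^0.371 = 0.6664
d^0.76 = 91.4^0.76 = 30.93
v^0.47 = 22800^0.47 = 111.7
g^-0.22 = 9.81^-0.22 = 0.6051
(sin 20°)^0.33 = 0.3420^0.33 = 0.7018
D = 1.53 × 0.6664 × 30.93 × 111.7 × 0.6051 × 0.7018 = 1496 m
   = 1.496 km

D ≈ 1.50 km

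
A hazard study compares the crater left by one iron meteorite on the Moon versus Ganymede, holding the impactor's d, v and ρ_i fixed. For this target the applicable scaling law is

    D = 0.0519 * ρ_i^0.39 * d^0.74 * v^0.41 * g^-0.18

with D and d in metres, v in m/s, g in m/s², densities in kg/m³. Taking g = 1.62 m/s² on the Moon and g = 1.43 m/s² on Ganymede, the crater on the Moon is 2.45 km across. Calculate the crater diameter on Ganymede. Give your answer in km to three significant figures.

All impactor-dependent factors cancel in the ratio, leaving D_Ganymede/D_Moon = (g_Ganymede/g_Moon)^-0.18.
(1.43/1.62)^-0.18 = 0.8827^-0.18 = 1.023
D_Ganymede = 1.023 × 2.45 km = 2.51 km

D ≈ 2.51 km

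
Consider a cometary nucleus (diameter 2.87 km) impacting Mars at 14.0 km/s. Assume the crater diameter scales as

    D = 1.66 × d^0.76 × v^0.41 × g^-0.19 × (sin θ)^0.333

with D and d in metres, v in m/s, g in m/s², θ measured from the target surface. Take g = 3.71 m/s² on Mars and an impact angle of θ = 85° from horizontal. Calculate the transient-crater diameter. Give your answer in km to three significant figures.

D ≈ 27.5 km

In SI units: d = 2870 m, v = 14000 m/s.
d^0.76 = 2870^0.76 = 424.6
v^0.41 = 14000^0.41 = 50.11
g^-0.19 = 3.71^-0.19 = 0.7795
(sin 85°)^0.333 = 0.9962^0.333 = 0.9987
D = 1.66 × 424.6 × 50.11 × 0.7795 × 0.9987 = 27496 m
   = 27.50 km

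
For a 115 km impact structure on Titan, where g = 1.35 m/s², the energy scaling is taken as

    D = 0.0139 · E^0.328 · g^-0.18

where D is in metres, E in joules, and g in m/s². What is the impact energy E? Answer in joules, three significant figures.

E ≈ 1.45 × 10^21 J

Rearranging: E = [D / (0.0139 · g^-0.18)]^(1/0.328).
D = 115000 m.
g^-0.18 = 1.35^-0.18 = 0.9474
D / (0.0139 × 0.9474) = 115000 / (0.01317) = 8.732 × 10^6
E = (8.732 × 10^6)^3.0488 = 1.452 × 10^21 J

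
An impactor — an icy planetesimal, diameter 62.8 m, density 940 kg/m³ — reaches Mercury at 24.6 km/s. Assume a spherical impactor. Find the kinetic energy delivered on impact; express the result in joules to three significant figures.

E ≈ 3.69 × 10^16 J

v = 24600 m/s.
Mass m = (π/6) ρ d³ = (π/6) × 940 × (62.8)³ = 1.219 × 10^8 kg
E = ½ m v² = 0.5 × 1.219 × 10^8 × (24600)² = 3.688 × 10^16 J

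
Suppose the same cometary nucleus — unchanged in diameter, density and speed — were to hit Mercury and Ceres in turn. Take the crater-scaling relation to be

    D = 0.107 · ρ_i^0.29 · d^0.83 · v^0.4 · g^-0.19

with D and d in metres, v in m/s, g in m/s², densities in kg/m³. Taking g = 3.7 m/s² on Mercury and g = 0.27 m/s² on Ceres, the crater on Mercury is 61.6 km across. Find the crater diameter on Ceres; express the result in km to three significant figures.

D ≈ 101 km

All impactor-dependent factors cancel in the ratio, leaving D_Ceres/D_Mercury = (g_Ceres/g_Mercury)^-0.19.
(0.27/3.7)^-0.19 = 0.07297^-0.19 = 1.644
D_Ceres = 1.644 × 61.6 km = 101 km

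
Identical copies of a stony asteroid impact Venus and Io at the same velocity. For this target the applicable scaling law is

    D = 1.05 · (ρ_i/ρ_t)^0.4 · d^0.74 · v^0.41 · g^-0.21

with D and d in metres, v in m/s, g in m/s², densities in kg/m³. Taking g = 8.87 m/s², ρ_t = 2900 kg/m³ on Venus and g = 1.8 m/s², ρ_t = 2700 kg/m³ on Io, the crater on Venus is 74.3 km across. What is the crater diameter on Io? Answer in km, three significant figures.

The impactor-only factors (d, v, ρ_i) cancel in the ratio, leaving D_Io/D_Venus = (g_Io/g_Venus)^-0.21 · (ρ_t,Venus/ρ_t,Io)^0.4.
(1.8/8.87)^-0.21 = 0.2029^-0.21 = 1.398
(2900/2700)^0.4 = 1.074^0.4 = 1.029
Ratio = 1.398 × 1.029 = 1.439
D_Io = 1.439 × 74.3 km = 107 km

D ≈ 107 km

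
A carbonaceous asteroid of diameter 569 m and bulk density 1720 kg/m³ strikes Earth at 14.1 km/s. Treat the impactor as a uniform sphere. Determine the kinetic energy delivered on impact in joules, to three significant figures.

v = 14100 m/s.
Mass m = (π/6) ρ d³ = (π/6) × 1720 × (569)³ = 1.659 × 10^11 kg
E = ½ m v² = 0.5 × 1.659 × 10^11 × (14100)² = 1.649 × 10^19 J

E ≈ 1.65 × 10^19 J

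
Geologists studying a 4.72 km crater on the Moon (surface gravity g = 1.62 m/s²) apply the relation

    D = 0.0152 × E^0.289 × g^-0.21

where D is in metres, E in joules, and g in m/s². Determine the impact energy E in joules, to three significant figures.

E ≈ 1.43 × 10^19 J

Rearranging: E = [D / (0.0152 · g^-0.21)]^(1/0.289).
D = 4720 m.
g^-0.21 = 1.62^-0.21 = 0.9037
D / (0.0152 × 0.9037) = 4720 / (0.01374) = 3.435 × 10^5
E = (3.435 × 10^5)^3.4602 = 1.430 × 10^19 J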